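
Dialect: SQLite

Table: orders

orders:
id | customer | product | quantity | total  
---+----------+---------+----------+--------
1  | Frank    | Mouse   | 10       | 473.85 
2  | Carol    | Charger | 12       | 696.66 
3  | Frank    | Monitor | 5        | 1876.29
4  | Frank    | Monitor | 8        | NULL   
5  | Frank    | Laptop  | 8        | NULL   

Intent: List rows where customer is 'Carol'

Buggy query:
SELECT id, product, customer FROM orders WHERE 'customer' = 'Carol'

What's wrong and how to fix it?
Bug: Single quotes denote string literals in SQL; the column name is being compared as a constant string

Fix: Reference the column as customer without single quotes

Corrected query:
SELECT id, product, customer FROM orders WHERE customer = 'Carol'

Result:
id | product | customer
---+---------+---------
2  | Charger | Carol   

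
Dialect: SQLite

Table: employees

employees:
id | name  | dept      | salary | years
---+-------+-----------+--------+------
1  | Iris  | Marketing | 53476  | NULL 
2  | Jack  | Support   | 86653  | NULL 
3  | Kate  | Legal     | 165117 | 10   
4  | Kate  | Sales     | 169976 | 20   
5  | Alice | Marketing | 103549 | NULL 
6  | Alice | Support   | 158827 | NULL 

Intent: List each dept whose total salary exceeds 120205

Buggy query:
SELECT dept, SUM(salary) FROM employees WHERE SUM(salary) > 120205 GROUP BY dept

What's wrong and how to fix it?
Bug: WHERE runs before GROUP BY, so aggregates aren't available there

Fix: Move the aggregate condition to a HAVING clause

Corrected query:
SELECT dept, SUM(salary) FROM employees GROUP BY dept HAVING SUM(salary) > 120205

Result:
dept      | SUM(salary)
----------+------------
Legal     | 165117     
Marketing | 157025     
Sales     | 169976     
Support   | 245480     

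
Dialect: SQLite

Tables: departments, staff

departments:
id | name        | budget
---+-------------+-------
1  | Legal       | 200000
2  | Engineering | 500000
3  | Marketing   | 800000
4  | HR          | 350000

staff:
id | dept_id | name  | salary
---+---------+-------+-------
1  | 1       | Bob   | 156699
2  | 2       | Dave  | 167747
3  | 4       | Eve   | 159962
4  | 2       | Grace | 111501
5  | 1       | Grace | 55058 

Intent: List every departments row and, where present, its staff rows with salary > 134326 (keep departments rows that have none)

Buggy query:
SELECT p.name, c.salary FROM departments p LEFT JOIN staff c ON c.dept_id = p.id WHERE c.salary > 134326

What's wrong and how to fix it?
Bug: A WHERE condition on the right-hand table after LEFT JOIN drops unmatched parents

Fix: Move the right-table condition into the ON clause so unmatched parents are kept

Corrected query:
SELECT p.name, c.salary FROM departments p LEFT JOIN staff c ON c.dept_id = p.id AND c.salary > 134326

Result:
name        | salary
------------+-------
Legal       | 156699
Engineering | 167747
Marketing   | NULL  
HR          | 159962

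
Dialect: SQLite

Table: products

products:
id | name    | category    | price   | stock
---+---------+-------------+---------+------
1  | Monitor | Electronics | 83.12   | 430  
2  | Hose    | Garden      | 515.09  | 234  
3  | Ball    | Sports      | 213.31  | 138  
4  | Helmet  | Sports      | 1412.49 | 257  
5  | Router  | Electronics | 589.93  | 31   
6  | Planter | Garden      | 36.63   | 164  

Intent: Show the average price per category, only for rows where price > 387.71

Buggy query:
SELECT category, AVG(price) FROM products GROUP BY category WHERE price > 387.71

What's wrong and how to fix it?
Bug: WHERE cannot follow GROUP BY

Fix: Move the WHERE clause before GROUP BY

Corrected query:
SELECT category, AVG(price) FROM products WHERE price > 387.71 GROUP BY category

Result:
category    | AVG(price)
------------+-----------
Electronics | 589.93    
Garden      | 515.09    
Sports      | 1412.49   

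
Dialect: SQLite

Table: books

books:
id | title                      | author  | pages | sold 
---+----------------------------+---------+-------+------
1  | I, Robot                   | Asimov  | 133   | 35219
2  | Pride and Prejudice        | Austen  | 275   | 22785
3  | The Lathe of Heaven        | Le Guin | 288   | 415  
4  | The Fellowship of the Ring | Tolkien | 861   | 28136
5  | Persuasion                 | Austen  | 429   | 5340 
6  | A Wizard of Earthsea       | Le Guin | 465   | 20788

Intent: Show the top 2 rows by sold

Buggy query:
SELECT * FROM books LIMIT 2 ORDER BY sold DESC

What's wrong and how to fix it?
Bug: ORDER BY cannot follow LIMIT; LIMIT is the final clause

Fix: Sort with ORDER BY, then apply LIMIT

Corrected query:
SELECT * FROM books ORDER BY sold DESC LIMIT 2

Result:
id | title                      | author  | pages | sold 
---+----------------------------+---------+-------+------
1  | I, Robot                   | Asimov  | 133   | 35219
4  | The Fellowship of the Ring | Tolkien | 861   | 28136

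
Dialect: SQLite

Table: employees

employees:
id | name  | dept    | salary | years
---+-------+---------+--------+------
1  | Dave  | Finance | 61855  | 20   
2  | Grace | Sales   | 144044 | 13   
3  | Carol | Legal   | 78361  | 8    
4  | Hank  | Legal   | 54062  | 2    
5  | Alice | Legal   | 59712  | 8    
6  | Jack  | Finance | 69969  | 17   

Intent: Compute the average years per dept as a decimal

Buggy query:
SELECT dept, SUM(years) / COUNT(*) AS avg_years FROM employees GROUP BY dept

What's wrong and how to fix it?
Bug: Both operands are integers, so '/' performs integer division and truncates

Fix: Cast one side to REAL so the division keeps the fractional part

Corrected query:
SELECT dept, SUM(years) * 1.0 / COUNT(*) AS avg_years FROM employees GROUP BY dept

Result:
dept    | avg_years
--------+----------
Finance | 18.5     
Legal   | 6        
Sales   | 13       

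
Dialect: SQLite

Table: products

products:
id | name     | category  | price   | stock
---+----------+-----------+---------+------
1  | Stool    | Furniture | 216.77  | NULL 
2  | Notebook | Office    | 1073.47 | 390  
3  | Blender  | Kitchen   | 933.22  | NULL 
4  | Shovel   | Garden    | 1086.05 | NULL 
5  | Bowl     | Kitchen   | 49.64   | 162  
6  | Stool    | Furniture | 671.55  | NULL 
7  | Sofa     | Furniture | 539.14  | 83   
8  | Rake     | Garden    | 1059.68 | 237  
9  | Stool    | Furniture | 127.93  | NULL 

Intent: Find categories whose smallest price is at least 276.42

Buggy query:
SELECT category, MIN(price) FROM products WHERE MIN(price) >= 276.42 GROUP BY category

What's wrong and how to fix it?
Bug: MIN() in WHERE is a misuse of aggregate

Fix: Replace WHERE with HAVING after the GROUP BY

Corrected query:
SELECT category, MIN(price) FROM products GROUP BY category HAVING MIN(price) >= 276.42

Result:
category | MIN(price)
---------+-----------
Garden   | 1059.68   
Office   | 1073.47   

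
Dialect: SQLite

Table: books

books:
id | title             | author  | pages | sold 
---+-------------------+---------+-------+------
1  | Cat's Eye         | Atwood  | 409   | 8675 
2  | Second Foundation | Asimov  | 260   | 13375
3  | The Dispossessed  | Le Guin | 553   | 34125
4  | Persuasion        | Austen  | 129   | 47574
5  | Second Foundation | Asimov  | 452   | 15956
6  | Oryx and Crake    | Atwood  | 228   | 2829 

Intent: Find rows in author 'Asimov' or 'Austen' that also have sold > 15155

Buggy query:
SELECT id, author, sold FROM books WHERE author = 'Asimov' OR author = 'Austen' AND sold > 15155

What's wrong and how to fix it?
Bug: AND binds tighter than OR, so this parses as author = 'Asimov' OR (author = 'Austen' AND sold > 15155)

Fix: Add parentheses around the OR so the AND applies to both alternatives

Corrected query:
SELECT id, author, sold FROM books WHERE (author = 'Asimov' OR author = 'Austen') AND sold > 15155

Result:
id | author | sold 
---+--------+------
4  | Austen | 47574
5  | Asimov | 15956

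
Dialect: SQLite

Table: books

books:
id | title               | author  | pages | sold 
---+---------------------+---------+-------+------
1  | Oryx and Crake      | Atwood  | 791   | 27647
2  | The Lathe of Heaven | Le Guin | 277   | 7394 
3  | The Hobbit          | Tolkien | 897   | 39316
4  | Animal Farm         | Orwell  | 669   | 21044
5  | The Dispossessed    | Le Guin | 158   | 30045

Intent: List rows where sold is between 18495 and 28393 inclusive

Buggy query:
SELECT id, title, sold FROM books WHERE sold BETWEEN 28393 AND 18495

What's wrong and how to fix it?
Bug: BETWEEN expects the lower bound first; with 28393 AND 18495 the range is empty

Fix: Write BETWEEN 18495 AND 28393

Corrected query:
SELECT id, title, sold FROM books WHERE sold BETWEEN 18495 AND 28393

Result:
id | title          | sold 
---+----------------+------
1  | Oryx and Crake | 27647
4  | Animal Farm    | 21044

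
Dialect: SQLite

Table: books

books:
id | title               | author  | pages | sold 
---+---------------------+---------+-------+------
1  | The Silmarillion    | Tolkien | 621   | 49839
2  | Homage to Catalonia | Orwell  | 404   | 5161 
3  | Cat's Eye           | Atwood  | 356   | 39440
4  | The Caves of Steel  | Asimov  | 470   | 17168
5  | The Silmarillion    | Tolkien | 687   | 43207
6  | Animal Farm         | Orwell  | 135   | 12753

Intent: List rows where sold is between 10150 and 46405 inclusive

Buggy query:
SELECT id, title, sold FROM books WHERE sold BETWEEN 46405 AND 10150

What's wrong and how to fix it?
Bug: BETWEEN expects the lower bound first; with 46405 AND 10150 the range is empty

Fix: Swap the bounds so the smaller value comes first

Corrected query:
SELECT id, title, sold FROM books WHERE sold BETWEEN 10150 AND 46405

Result:
id | title              | sold 
---+--------------------+------
3  | Cat's Eye          | 39440
4  | The Caves of Steel | 17168
5  | The Silmarillion   | 43207
6  | Animal Farm        | 12753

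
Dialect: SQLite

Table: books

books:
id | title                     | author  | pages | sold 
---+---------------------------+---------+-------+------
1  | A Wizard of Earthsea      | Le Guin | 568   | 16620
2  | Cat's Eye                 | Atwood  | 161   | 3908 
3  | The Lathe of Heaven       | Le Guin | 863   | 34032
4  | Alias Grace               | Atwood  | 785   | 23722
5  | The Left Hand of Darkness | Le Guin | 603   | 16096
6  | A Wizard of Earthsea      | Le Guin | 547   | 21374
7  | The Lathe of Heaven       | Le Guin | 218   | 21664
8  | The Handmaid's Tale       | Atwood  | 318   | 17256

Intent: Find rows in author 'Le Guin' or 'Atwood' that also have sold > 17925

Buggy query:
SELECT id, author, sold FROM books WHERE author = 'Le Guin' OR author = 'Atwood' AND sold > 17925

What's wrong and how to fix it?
Bug: AND binds tighter than OR, so this parses as author = 'Le Guin' OR (author = 'Atwood' AND sold > 17925)

Fix: Add parentheses around the OR so the AND applies to both alternatives

Corrected query:
SELECT id, author, sold FROM books WHERE (author = 'Le Guin' OR author = 'Atwood') AND sold > 17925

Result:
id | author  | sold 
---+---------+------
3  | Le Guin | 34032
4  | Atwood  | 23722
6  | Le Guin | 21374
7  | Le Guin | 21664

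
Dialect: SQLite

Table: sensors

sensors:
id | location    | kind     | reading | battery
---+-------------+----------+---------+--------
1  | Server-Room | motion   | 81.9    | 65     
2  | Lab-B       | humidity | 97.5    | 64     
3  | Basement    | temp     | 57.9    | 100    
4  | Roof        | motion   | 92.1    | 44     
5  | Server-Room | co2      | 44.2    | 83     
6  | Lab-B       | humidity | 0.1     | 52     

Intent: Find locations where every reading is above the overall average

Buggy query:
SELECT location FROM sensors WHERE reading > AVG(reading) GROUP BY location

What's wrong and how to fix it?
Bug: AVG() is an aggregate; it can't sit directly in WHERE

Fix: Use a subquery for AVG and a HAVING MIN(...) filter so the condition holds for every row in the group

Corrected query:
SELECT location FROM sensors GROUP BY location HAVING MIN(reading) > (SELECT AVG(reading) FROM sensors)

Result:
location
--------
Roof    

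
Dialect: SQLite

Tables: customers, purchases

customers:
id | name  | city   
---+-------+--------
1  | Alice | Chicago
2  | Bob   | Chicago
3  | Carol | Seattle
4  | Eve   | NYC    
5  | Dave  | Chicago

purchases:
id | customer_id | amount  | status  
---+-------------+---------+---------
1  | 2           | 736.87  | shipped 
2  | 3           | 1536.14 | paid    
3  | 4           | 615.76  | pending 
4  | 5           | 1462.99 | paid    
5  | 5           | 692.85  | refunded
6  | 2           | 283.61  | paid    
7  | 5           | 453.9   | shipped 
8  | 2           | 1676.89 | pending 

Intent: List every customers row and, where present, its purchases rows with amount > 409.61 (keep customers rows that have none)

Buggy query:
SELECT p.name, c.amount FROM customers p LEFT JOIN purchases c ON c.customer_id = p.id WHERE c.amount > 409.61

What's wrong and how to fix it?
Bug: Filtering c.amount in WHERE discards the NULL rows produced by LEFT JOIN, turning it into an inner join

Fix: Move the right-table condition into the ON clause so unmatched parents are kept

Corrected query:
SELECT p.name, c.amount FROM customers p LEFT JOIN purchases c ON c.customer_id = p.id AND c.amount > 409.61

Result:
name  | amount 
------+--------
Alice | NULL   
Bob   | 736.87 
Bob   | 1676.89
Carol | 1536.14
Eve   | 615.76 
Dave  | 453.9  
Dave  | 692.85 
Dave  | 1462.99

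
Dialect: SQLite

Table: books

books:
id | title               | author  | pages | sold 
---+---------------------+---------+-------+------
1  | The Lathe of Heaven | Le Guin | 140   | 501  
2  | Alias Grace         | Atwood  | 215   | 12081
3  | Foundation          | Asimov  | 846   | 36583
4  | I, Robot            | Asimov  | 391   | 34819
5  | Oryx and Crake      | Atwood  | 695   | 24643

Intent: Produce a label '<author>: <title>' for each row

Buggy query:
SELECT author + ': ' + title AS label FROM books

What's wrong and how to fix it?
Bug: SQLite uses || for string concatenation; + coerces text to numbers (yielding 0)

Fix: Replace + with || to concatenate text

Corrected query:
SELECT author || ': ' || title AS label FROM books

Result:
label                       
----------------------------
Le Guin: The Lathe of Heaven
Atwood: Alias Grace         
Asimov: Foundation          
Asimov: I, Robot            
Atwood: Oryx and Crake      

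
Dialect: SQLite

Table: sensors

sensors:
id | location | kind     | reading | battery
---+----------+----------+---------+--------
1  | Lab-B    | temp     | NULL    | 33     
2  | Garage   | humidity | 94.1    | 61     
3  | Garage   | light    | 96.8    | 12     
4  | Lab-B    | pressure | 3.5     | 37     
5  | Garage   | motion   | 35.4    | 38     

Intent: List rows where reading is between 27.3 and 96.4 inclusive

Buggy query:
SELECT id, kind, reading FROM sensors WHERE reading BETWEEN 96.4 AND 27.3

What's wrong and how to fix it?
Bug: BETWEEN expects the lower bound first; with 96.4 AND 27.3 the range is empty

Fix: Write BETWEEN 27.3 AND 96.4

Corrected query:
SELECT id, kind, reading FROM sensors WHERE reading BETWEEN 27.3 AND 96.4

Result:
id | kind     | reading
---+----------+--------
2  | humidity | 94.1   
5  | motion   | 35.4   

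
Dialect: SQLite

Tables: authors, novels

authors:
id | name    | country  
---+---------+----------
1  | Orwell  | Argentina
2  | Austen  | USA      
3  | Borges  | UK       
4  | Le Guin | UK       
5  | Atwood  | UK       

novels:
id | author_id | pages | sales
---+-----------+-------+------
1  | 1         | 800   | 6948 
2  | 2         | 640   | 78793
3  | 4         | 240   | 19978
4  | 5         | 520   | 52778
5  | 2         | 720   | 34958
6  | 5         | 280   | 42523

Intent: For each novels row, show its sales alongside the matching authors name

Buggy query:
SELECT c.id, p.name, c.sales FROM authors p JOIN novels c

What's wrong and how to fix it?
Bug: JOIN with no ON clause produces a cartesian product; every novels row pairs with every authors row

Fix: Specify the join condition linking the foreign key to the parent id

Corrected query:
SELECT c.id, p.name, c.sales FROM authors p JOIN novels c ON c.author_id = p.id

Result:
id | name    | sales
---+---------+------
1  | Orwell  | 6948 
2  | Austen  | 78793
3  | Le Guin | 19978
4  | Atwood  | 52778
5  | Austen  | 34958
6  | Atwood  | 42523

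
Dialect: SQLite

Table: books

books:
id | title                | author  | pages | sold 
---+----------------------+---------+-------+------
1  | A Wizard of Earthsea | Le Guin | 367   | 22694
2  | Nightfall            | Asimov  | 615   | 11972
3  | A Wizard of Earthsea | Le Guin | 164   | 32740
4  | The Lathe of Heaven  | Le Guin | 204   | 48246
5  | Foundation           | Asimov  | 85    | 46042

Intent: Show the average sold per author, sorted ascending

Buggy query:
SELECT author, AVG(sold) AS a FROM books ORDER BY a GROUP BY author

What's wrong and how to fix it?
Bug: ORDER BY appears before GROUP BY; SQL clause order requires GROUP BY first

Fix: Move ORDER BY to the end, after GROUP BY

Corrected query:
SELECT author, AVG(sold) AS a FROM books GROUP BY author ORDER BY a

Result:
author  | a    
--------+------
Asimov  | 29007
Le Guin | 34560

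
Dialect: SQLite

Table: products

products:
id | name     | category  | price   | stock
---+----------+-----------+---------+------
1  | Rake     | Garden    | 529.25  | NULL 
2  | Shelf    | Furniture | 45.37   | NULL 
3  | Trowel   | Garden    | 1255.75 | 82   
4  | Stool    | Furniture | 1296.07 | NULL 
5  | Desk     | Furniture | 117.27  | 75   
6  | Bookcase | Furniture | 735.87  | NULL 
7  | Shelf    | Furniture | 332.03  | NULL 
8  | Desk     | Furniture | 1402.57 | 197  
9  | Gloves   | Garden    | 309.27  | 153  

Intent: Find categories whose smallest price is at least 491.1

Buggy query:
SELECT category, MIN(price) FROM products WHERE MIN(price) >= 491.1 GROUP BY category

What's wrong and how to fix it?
Bug: MIN() in WHERE is a misuse of aggregate

Fix: Use HAVING for the per-group MIN condition

Corrected query:
SELECT category, MIN(price) FROM products GROUP BY category HAVING MIN(price) >= 491.1

Result:
(no rows)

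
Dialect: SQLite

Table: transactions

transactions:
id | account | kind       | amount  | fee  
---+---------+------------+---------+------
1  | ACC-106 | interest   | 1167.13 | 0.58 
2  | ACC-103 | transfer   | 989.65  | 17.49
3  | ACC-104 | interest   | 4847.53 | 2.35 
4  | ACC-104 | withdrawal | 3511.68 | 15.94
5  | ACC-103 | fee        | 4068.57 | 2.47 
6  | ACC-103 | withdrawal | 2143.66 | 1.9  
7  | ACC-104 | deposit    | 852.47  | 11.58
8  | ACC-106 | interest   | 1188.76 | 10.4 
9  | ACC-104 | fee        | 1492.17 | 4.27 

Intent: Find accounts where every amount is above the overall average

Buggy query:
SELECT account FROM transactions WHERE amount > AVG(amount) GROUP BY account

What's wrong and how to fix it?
Bug: AVG() is an aggregate; it can't sit directly in WHERE

Fix: Use a subquery for AVG and a HAVING MIN(...) filter so the condition holds for every row in the group

Corrected query:
SELECT account FROM transactions GROUP BY account HAVING MIN(amount) > (SELECT AVG(amount) FROM transactions)

Result:
(no rows)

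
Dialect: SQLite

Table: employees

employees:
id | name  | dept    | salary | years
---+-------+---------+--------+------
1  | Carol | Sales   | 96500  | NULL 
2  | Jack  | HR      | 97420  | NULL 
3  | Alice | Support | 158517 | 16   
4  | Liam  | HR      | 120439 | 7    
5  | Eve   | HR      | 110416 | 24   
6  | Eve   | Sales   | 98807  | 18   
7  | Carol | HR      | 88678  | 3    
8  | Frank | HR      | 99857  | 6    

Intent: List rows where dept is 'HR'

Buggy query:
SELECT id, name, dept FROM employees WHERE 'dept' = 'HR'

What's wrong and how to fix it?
Bug: 'dept' in single quotes is a string literal, not the column; the comparison is literal-vs-literal and never true

Fix: Reference the column as dept without single quotes

Corrected query:
SELECT id, name, dept FROM employees WHERE dept = 'HR'

Result:
id | name  | dept
---+-------+-----
2  | Jack  | HR  
4  | Liam  | HR  
5  | Eve   | HR  
7  | Carol | HR  
8  | Frank | HR  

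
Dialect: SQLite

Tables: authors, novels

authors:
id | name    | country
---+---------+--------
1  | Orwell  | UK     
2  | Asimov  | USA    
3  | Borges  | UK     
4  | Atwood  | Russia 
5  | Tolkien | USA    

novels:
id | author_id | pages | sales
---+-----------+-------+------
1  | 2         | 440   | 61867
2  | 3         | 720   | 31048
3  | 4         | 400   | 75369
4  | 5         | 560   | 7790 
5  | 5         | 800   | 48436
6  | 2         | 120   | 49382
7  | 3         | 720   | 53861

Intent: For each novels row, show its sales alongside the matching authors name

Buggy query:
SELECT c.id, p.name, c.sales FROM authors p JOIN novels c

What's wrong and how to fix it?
Bug: JOIN with no ON clause produces a cartesian product; every novels row pairs with every authors row

Fix: Specify the join condition linking the foreign key to the parent id

Corrected query:
SELECT c.id, p.name, c.sales FROM authors p JOIN novels c ON c.author_id = p.id

Result:
id | name    | sales
---+---------+------
1  | Asimov  | 61867
2  | Borges  | 31048
3  | Atwood  | 75369
4  | Tolkien | 7790 
5  | Tolkien | 48436
6  | Asimov  | 49382
7  | Borges  | 53861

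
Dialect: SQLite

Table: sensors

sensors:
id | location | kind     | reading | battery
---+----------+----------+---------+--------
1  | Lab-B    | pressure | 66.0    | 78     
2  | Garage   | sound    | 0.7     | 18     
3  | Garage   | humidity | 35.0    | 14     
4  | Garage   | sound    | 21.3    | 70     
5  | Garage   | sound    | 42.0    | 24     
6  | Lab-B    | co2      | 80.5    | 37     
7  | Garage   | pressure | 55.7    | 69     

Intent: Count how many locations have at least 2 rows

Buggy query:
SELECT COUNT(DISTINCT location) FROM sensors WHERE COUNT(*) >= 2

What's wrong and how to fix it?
Bug: COUNT(*) cannot appear in WHERE; the per-group count doesn't exist yet

Fix: Use a subquery that GROUPs and filters with HAVING, then count its rows

Corrected query:
SELECT COUNT(*) FROM (SELECT location FROM sensors GROUP BY location HAVING COUNT(*) >= 2)

Result:
COUNT(*)
--------
2       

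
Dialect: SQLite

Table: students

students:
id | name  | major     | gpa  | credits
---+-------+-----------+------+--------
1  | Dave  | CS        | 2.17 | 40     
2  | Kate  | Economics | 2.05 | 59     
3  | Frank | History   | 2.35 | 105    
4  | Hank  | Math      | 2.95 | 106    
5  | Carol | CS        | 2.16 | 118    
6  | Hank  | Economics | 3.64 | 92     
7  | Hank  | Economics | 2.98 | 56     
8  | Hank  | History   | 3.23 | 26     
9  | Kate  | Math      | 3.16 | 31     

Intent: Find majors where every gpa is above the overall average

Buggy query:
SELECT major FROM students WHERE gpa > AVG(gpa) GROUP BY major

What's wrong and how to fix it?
Bug: AVG() is an aggregate; it can't sit directly in WHERE

Fix: Use a subquery for AVG and a HAVING MIN(...) filter so the condition holds for every row in the group

Corrected query:
SELECT major FROM students GROUP BY major HAVING MIN(gpa) > (SELECT AVG(gpa) FROM students)

Result:
major
-----
Math 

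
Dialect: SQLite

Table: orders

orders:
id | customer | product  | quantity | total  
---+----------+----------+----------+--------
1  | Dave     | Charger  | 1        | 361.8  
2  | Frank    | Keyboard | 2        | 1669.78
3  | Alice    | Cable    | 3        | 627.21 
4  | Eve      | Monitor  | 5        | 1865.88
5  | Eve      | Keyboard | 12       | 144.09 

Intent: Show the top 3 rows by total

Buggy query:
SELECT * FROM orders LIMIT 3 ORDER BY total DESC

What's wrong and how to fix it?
Bug: LIMIT must come after ORDER BY

Fix: Sort with ORDER BY, then apply LIMIT

Corrected query:
SELECT * FROM orders ORDER BY total DESC LIMIT 3

Result:
id | customer | product  | quantity | total  
---+----------+----------+----------+--------
4  | Eve      | Monitor  | 5        | 1865.88
2  | Frank    | Keyboard | 2        | 1669.78
3  | Alice    | Cable    | 3        | 627.21 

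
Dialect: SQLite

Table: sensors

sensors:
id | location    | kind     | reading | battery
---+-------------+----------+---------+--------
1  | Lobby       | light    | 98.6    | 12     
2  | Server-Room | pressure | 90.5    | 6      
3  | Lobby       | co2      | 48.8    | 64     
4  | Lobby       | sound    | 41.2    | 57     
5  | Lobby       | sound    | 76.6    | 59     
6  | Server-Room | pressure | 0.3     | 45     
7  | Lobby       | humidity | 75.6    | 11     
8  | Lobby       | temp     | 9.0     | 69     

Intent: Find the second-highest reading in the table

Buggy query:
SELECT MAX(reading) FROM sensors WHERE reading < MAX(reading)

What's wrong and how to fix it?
Bug: MAX(reading) on the right of the comparison is an aggregate-in-WHERE error

Fix: Put the inner MAX in a scalar subquery

Corrected query:
SELECT MAX(reading) FROM sensors WHERE reading < (SELECT MAX(reading) FROM sensors)

Result:
MAX(reading)
------------
90.5        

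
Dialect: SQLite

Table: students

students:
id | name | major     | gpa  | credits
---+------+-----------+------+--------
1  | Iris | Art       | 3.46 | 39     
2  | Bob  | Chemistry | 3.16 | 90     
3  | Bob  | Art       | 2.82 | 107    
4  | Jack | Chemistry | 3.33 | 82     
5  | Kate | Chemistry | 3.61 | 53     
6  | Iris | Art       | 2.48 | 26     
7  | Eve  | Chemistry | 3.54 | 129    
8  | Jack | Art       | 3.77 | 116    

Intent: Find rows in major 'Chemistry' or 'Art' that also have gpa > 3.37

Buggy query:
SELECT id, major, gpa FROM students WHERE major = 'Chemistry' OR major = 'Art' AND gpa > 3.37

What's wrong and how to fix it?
Bug: AND binds tighter than OR, so this parses as major = 'Chemistry' OR (major = 'Art' AND gpa > 3.37)

Fix: Group the OR with parentheses (or use IN), then AND the threshold

Corrected query:
SELECT id, major, gpa FROM students WHERE (major = 'Chemistry' OR major = 'Art') AND gpa > 3.37

Result:
id | major     | gpa 
---+-----------+-----
1  | Art       | 3.46
5  | Chemistry | 3.61
7  | Chemistry | 3.54
8  | Art       | 3.77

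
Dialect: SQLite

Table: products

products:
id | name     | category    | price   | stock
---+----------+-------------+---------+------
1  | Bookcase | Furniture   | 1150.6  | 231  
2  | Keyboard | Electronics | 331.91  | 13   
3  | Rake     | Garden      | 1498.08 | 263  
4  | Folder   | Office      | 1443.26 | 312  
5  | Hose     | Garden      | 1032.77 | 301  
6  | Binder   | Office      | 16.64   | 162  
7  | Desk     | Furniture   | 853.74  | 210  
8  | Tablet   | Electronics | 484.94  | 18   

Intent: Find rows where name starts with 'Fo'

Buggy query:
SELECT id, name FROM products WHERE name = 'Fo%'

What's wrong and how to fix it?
Bug: '=' compares the literal string including the % character; pattern matching needs LIKE

Fix: Replace '=' with LIKE so 'Fo%' is treated as a pattern

Corrected query:
SELECT id, name FROM products WHERE name LIKE 'Fo%'

Result:
id | name  
---+-------
4  | Folder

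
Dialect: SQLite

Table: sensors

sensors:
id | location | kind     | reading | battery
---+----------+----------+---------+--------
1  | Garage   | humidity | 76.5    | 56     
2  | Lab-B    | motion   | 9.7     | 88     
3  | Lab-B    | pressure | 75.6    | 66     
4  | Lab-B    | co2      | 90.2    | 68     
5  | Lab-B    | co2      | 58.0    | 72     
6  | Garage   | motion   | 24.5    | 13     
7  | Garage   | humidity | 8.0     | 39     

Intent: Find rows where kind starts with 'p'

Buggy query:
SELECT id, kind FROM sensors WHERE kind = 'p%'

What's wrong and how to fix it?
Bug: Wildcards only work with LIKE; '=' treats '%' as a literal character

Fix: Use LIKE for wildcard pattern matching

Corrected query:
SELECT id, kind FROM sensors WHERE kind LIKE 'p%'

Result:
id | kind    
---+---------
3  | pressure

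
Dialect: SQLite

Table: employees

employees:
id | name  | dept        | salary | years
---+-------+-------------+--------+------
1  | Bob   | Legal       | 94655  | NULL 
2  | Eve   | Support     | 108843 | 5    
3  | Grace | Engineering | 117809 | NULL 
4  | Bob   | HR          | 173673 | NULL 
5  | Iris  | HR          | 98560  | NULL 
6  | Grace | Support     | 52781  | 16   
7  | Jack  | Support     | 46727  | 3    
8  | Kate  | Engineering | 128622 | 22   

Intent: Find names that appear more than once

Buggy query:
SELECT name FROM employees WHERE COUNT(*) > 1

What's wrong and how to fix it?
Bug: COUNT(*) is an aggregate and cannot be used in WHERE

Fix: Group first, then use HAVING for the count condition

Corrected query:
SELECT name FROM employees GROUP BY name HAVING COUNT(*) > 1

Result:
name 
-----
Bob  
Grace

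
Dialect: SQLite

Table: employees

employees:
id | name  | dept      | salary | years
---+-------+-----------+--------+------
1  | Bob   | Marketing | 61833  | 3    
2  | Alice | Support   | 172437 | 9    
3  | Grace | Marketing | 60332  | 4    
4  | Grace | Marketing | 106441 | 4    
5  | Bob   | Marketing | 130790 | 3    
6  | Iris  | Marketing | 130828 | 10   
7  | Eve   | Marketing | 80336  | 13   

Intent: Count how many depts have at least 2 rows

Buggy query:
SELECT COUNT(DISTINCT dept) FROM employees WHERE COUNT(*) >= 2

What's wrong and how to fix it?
Bug: COUNT(*) cannot appear in WHERE; the per-group count doesn't exist yet

Fix: Group first with HAVING COUNT(*) >= 2, then COUNT the resulting groups

Corrected query:
SELECT COUNT(*) FROM (SELECT dept FROM employees GROUP BY dept HAVING COUNT(*) >= 2)

Result:
COUNT(*)
--------
1       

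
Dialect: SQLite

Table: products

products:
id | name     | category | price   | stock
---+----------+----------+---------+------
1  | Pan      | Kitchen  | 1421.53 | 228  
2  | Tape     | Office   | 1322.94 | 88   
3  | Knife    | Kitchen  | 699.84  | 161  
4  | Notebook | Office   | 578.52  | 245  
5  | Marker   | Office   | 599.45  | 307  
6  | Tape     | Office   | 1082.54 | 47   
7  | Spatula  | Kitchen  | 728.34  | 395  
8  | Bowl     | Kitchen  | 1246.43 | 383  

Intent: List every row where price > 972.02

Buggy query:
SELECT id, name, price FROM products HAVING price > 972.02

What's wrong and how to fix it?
Bug: This is a non-aggregate query (no GROUP BY, no aggregates), so in SQLite the HAVING clause is invalid here; a row-level condition belongs in WHERE

Fix: Replace HAVING with WHERE since the condition applies to individual rows

Corrected query:
SELECT id, name, price FROM products WHERE price > 972.02

Result:
id | name | price  
---+------+--------
1  | Pan  | 1421.53
2  | Tape | 1322.94
6  | Tape | 1082.54
8  | Bowl | 1246.43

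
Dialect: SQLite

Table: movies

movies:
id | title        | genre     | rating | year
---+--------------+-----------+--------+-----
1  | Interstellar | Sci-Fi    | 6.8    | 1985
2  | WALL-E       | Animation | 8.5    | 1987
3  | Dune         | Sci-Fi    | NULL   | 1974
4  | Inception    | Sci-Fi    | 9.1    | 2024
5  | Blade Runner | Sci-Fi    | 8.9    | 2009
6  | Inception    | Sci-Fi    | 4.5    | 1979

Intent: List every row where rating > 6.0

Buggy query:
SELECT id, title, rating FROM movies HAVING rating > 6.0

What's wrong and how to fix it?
Bug: This is a non-aggregate query (no GROUP BY, no aggregates), so in SQLite the HAVING clause is invalid here; a row-level condition belongs in WHERE

Fix: Replace HAVING with WHERE since the condition applies to individual rows

Corrected query:
SELECT id, title, rating FROM movies WHERE rating > 6.0

Result:
id | title        | rating
---+--------------+-------
1  | Interstellar | 6.8   
2  | WALL-E       | 8.5   
4  | Inception    | 9.1   
5  | Blade Runner | 8.9   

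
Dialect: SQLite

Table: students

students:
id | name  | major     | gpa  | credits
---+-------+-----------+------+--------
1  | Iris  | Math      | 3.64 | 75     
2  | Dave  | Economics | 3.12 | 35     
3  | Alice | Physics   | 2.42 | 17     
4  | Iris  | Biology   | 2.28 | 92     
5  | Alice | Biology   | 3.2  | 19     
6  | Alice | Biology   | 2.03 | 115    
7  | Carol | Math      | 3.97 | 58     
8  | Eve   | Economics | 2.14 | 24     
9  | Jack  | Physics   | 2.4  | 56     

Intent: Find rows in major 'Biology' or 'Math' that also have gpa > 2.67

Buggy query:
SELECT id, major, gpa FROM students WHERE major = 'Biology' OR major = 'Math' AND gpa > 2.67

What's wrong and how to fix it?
Bug: AND binds tighter than OR, so this parses as major = 'Biology' OR (major = 'Math' AND gpa > 2.67)

Fix: Add parentheses around the OR so the AND applies to both alternatives

Corrected query:
SELECT id, major, gpa FROM students WHERE (major = 'Biology' OR major = 'Math') AND gpa > 2.67

Result:
id | major   | gpa 
---+---------+-----
1  | Math    | 3.64
5  | Biology | 3.2 
7  | Math    | 3.97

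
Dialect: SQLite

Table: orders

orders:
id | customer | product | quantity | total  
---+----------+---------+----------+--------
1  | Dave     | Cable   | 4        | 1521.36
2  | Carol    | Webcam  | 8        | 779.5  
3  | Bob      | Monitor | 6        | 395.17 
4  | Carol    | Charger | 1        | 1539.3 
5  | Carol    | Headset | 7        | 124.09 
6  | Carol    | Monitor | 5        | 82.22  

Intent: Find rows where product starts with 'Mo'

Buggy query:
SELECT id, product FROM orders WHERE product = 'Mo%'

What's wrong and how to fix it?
Bug: '=' compares the literal string including the % character; pattern matching needs LIKE

Fix: Use LIKE for wildcard pattern matching

Corrected query:
SELECT id, product FROM orders WHERE product LIKE 'Mo%'

Result:
id | product
---+--------
3  | Monitor
6  | Monitor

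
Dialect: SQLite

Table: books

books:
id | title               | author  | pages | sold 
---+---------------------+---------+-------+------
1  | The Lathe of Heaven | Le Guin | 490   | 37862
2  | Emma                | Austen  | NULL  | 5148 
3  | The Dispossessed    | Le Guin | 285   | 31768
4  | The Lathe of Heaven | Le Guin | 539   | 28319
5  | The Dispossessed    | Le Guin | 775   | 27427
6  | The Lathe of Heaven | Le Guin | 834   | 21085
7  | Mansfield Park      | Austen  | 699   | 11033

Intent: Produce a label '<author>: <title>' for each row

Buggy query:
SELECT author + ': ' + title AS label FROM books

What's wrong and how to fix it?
Bug: SQLite uses || for string concatenation; + coerces text to numbers (yielding 0)

Fix: Replace + with || to concatenate text

Corrected query:
SELECT author || ': ' || title AS label FROM books

Result:
label                       
----------------------------
Le Guin: The Lathe of Heaven
Austen: Emma                
Le Guin: The Dispossessed   
Le Guin: The Lathe of Heaven
Le Guin: The Dispossessed   
Le Guin: The Lathe of Heaven
Austen: Mansfield Park      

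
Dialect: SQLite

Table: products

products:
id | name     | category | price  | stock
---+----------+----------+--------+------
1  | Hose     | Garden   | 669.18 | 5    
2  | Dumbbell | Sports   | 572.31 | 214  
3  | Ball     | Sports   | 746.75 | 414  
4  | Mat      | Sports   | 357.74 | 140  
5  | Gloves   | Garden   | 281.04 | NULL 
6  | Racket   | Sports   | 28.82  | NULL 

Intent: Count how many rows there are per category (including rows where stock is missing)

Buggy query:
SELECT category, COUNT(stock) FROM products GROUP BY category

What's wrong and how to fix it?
Bug: COUNT(column) counts non-NULL values only; rows with NULL stock aren't counted

Fix: Replace COUNT(stock) with COUNT(*)

Corrected query:
SELECT category, COUNT(*) FROM products GROUP BY category

Result:
category | COUNT(*)
---------+---------
Garden   | 2       
Sports   | 4       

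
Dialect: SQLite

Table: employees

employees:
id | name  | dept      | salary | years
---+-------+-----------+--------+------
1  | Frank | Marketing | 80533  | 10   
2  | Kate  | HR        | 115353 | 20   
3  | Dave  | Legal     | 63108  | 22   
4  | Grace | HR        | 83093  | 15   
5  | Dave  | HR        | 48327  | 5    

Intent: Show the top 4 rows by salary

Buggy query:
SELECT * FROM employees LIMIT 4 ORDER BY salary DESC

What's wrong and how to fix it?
Bug: LIMIT must come after ORDER BY

Fix: Swap the clauses: ORDER BY first, then LIMIT

Corrected query:
SELECT * FROM employees ORDER BY salary DESC LIMIT 4

Result:
id | name  | dept      | salary | years
---+-------+-----------+--------+------
2  | Kate  | HR        | 115353 | 20   
4  | Grace | HR        | 83093  | 15   
1  | Frank | Marketing | 80533  | 10   
3  | Dave  | Legal     | 63108  | 22   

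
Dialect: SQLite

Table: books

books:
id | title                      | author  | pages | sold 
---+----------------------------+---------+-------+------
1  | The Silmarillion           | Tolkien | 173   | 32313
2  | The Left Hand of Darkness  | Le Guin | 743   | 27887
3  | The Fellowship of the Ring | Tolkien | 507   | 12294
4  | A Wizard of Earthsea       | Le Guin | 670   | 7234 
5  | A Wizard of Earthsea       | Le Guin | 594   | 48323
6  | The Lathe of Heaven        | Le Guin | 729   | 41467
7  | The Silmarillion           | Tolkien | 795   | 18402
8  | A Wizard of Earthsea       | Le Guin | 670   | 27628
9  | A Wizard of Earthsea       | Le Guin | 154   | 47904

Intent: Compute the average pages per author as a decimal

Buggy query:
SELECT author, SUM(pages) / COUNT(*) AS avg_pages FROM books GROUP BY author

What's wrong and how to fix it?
Bug: SUM(pages) and COUNT(*) are both integers; the division truncates the fractional part

Fix: Multiply by 1.0 (or CAST to REAL) to force floating-point division

Corrected query:
SELECT author, SUM(pages) * 1.0 / COUNT(*) AS avg_pages FROM books GROUP BY author

Result:
author  | avg_pages 
--------+-----------
Le Guin | 593.333333
Tolkien | 491.666667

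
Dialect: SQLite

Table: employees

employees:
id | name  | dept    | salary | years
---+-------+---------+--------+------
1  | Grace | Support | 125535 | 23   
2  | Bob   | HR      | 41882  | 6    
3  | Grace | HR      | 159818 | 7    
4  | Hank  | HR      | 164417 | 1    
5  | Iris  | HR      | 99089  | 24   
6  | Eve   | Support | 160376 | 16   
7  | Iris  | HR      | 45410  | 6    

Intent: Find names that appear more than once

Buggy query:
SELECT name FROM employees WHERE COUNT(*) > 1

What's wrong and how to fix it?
Bug: WHERE can't reference COUNT(*); aggregates are computed after WHERE

Fix: GROUP BY name, then filter groups with HAVING COUNT(*) > 1

Corrected query:
SELECT name FROM employees GROUP BY name HAVING COUNT(*) > 1

Result:
name 
-----
Grace
Iris 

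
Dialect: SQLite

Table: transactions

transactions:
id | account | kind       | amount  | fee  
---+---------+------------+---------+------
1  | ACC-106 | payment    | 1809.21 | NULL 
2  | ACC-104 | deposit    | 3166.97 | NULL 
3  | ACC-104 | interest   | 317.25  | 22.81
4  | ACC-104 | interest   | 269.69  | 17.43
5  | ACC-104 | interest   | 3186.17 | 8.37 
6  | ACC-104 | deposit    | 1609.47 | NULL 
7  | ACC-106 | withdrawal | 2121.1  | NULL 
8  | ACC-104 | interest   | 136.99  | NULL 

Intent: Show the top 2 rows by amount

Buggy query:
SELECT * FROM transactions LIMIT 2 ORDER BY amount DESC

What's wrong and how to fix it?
Bug: ORDER BY cannot follow LIMIT; LIMIT is the final clause

Fix: Swap the clauses: ORDER BY first, then LIMIT

Corrected query:
SELECT * FROM transactions ORDER BY amount DESC LIMIT 2

Result:
id | account | kind     | amount  | fee 
---+---------+----------+---------+-----
5  | ACC-104 | interest | 3186.17 | 8.37
2  | ACC-104 | deposit  | 3166.97 | NULL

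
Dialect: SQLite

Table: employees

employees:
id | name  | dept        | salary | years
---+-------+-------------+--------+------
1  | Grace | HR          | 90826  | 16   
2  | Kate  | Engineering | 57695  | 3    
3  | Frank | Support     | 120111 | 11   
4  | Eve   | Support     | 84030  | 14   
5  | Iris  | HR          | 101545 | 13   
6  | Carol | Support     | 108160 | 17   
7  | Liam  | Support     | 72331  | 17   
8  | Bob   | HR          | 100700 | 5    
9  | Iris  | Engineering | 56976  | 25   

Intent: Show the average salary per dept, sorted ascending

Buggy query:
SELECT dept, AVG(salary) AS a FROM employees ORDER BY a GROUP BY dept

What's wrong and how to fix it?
Bug: GROUP BY must precede ORDER BY

Fix: Reorder: SELECT … FROM … GROUP BY … ORDER BY …

Corrected query:
SELECT dept, AVG(salary) AS a FROM employees GROUP BY dept ORDER BY a

Result:
dept        | a           
------------+-------------
Engineering | 57335.5     
Support     | 96158       
HR          | 97690.333333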